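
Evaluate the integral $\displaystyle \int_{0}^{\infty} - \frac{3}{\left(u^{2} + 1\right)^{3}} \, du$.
$- \frac{9 \pi}{16}$

Recall the elementary integral
$$J(a) = \int_{0}^{\infty} - \frac{3}{a^{2} + u^{2}} \, du = - \frac{3 \pi}{2 a}.$$

Differentiating under the integral sign with respect to $a$,
$$\frac{dJ}{da} = \int_{0}^{\infty} \frac{6 a}{\left(a^{2} + u^{2}\right)^{2}} \, du = \frac{3 \pi}{2 a^{2}},$$
so $\int_{0}^{\infty} - \frac{3}{\left(a^{2} + u^{2}\right)^{2}} \, du = - \frac{3 \pi}{4 a^{3}}$.

Repeating — each differentiation of $1/(u^2+a^2)^j$ produces $-2ja/(u^2+a^2)^{j+1}$ — and dividing through by $-2ja$ at each step yields, after $2$ differentiations in total,
$$\int_{0}^{\infty} - \frac{3}{\left(a^{2} + u^{2}\right)^{3}} \, du = - \frac{9 \pi}{16 a^{5}}.$$

Setting $a = 1$:
$$I = - \frac{9 \pi}{16}.$$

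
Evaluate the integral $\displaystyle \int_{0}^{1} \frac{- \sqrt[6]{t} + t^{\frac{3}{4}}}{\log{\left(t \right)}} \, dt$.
$\log{\left(\frac{3}{2} \right)}$

Introduce a parameter $a$ in the exponent: let $I(a) = \int_{0}^{1} \frac{- \sqrt[6]{t} + t^{a}}{\log{\left(t \right)}} \, dt$.

Since $\dfrac{\partial}{\partial a}\,t^{a} = t^{a} \ln t$, the $\ln t$ in the denominator cancels and
$$\frac{dI}{da} = \int_{0}^{1} t^{a} \, dt = \left[\frac{t^{a+1}}{a+1}\right]_0^1 = \frac{1}{a + 1}.$$

Integrating with respect to $a$ gives $I(a) = \log{\left(\frac{6 a}{7} + \frac{6}{7} \right)} + C$.

At $a = \frac{1}{6}$ the integrand is identically $0$, so $I(\frac{1}{6}) = 0$. The closed form gives $0$, hence $C = 0$.

Setting $a = \frac{3}{4}$:
$$I = \log{\left(\frac{3}{2} \right)}.$$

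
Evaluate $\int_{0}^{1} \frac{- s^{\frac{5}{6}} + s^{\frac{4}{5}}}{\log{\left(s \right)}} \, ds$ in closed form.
$\log{\left(\frac{54}{55} \right)}$

Introduce a parameter $a$ in the exponent: let $I(a) = \int_{0}^{1} \frac{- s^{\frac{5}{6}} + s^{a}}{\log{\left(s \right)}} \, ds$.

Since $\dfrac{\partial}{\partial a}\,s^{a} = s^{a} \ln s$, the $\ln s$ in the denominator cancels and
$$\frac{dI}{da} = \int_{0}^{1} s^{a} \, ds = \left[\frac{s^{a+1}}{a+1}\right]_0^1 = \frac{1}{a + 1}.$$

Integrating with respect to $a$ gives $I(a) = \log{\left(\frac{6 a}{11} + \frac{6}{11} \right)} + C$.

At $a = \frac{5}{6}$ the integrand is identically $0$, so $I(\frac{5}{6}) = 0$. The closed form gives $0$, hence $C = 0$.

Setting $a = \frac{4}{5}$:
$$I = \log{\left(\frac{54}{55} \right)}.$$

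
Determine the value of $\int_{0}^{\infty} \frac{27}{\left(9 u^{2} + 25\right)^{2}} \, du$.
$\frac{9 \pi}{500}$

Start from the standard arctangent integral
$$J(a) = \int_{0}^{\infty} \frac{1}{3 \left(a^{2} + u^{2}\right)} \, du = \frac{\pi}{6 a}.$$

Differentiating under the integral sign with respect to $a$,
$$\frac{dJ}{da} = \int_{0}^{\infty} - \frac{2 a}{3 \left(a^{2} + u^{2}\right)^{2}} \, du = - \frac{\pi}{6 a^{2}},$$
so $\int_{0}^{\infty} \frac{1}{3 \left(a^{2} + u^{2}\right)^{2}} \, du = \frac{\pi}{12 a^{3}}$.

Setting $a = \frac{5}{3}$:
$$I = \frac{9 \pi}{500}.$$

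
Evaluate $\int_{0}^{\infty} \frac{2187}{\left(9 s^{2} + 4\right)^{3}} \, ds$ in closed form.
$\frac{2187 \pi}{512}$

Start from the standard arctangent integral
$$J(a) = \int_{0}^{\infty} \frac{3}{a^{2} + s^{2}} \, ds = \frac{3 \pi}{2 a}.$$

Differentiating under the integral sign with respect to $a$,
$$\frac{dJ}{da} = \int_{0}^{\infty} - \frac{6 a}{\left(a^{2} + s^{2}\right)^{2}} \, ds = - \frac{3 \pi}{2 a^{2}},$$
so $\int_{0}^{\infty} \frac{3}{\left(a^{2} + s^{2}\right)^{2}} \, ds = \frac{3 \pi}{4 a^{3}}$.

Repeating — each differentiation of $1/(s^2+a^2)^j$ produces $-2ja/(s^2+a^2)^{j+1}$ — and dividing through by $-2ja$ at each step yields, after $2$ differentiations in total,
$$\int_{0}^{\infty} \frac{3}{\left(a^{2} + s^{2}\right)^{3}} \, ds = \frac{9 \pi}{16 a^{5}}.$$

Setting $a = \frac{2}{3}$:
$$I = \frac{2187 \pi}{512}.$$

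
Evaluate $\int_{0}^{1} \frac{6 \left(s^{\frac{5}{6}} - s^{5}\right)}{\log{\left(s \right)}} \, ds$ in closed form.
$\log{\left(\frac{1771561}{2176782336} \right)}$

Consider the one-parameter family: let $I(a) = \int_{0}^{1} \frac{6 \left(- s^{5} + s^{a}\right)}{\log{\left(s \right)}} \, ds$.

Since $\dfrac{\partial}{\partial a}\,s^{a} = s^{a} \ln s$, the $\ln s$ in the denominator cancels and
$$\frac{dI}{da} = \int_{0}^{1} 6 s^{a} \, ds = 6 \left[\frac{s^{a+1}}{a+1}\right]_0^1 = \frac{6}{a + 1}.$$

Integrating with respect to $a$ gives $I(a) = \log{\left(\frac{\left(a + 1\right)^{6}}{46656} \right)} + C$.

At $a = 5$ the integrand is identically $0$, so $I(5) = 0$. The closed form gives $0$, hence $C = 0$.

Setting $a = \frac{5}{6}$:
$$I = \log{\left(\frac{1771561}{2176782336} \right)}.$$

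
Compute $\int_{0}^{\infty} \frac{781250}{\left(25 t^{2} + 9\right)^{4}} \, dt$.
$\frac{390625 \pi}{34992}$

Recall the elementary integral
$$J(a) = \int_{0}^{\infty} \frac{2}{a^{2} + t^{2}} \, dt = \frac{\pi}{a}.$$

Differentiating under the integral sign with respect to $a$,
$$\frac{dJ}{da} = \int_{0}^{\infty} - \frac{4 a}{\left(a^{2} + t^{2}\right)^{2}} \, dt = - \frac{\pi}{a^{2}},$$
so $\int_{0}^{\infty} \frac{2}{\left(a^{2} + t^{2}\right)^{2}} \, dt = \frac{\pi}{2 a^{3}}$.

Repeating — each differentiation of $1/(t^2+a^2)^j$ produces $-2ja/(t^2+a^2)^{j+1}$ — and dividing through by $-2ja$ at each step yields, after $3$ differentiations in total,
$$\int_{0}^{\infty} \frac{2}{\left(a^{2} + t^{2}\right)^{4}} \, dt = \frac{5 \pi}{16 a^{7}}.$$

Setting $a = \frac{3}{5}$:
$$I = \frac{390625 \pi}{34992}.$$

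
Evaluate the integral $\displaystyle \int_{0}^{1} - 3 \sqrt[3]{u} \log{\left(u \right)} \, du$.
$\frac{27}{16}$

Begin with the known integral
$$J(a) = \int_{0}^{1} - 3 u^{a} \, du = - \frac{3}{a + 1}.$$

Differentiating under the integral sign brings down a factor of $\ln u$:
$$\frac{dJ}{da} = \int_{0}^{1} - 3 u^{a} \log{\left(u \right)} \, du = \frac{3}{\left(a + 1\right)^{2}}.$$

The integral on the left is $I$, so $I = \frac{3}{\left(a + 1\right)^{2}}$.

Setting $a = \frac{1}{3}$:
$$I = \frac{27}{16}.$$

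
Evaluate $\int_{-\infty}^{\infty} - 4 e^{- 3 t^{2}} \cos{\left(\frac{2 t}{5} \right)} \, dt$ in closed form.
$- \frac{4 \sqrt{3} \sqrt{\pi}}{3 e^{\frac{1}{75}}}$

Let $b$ denote the cosine frequency and define $I(b) = \int_{-\infty}^{\infty} - 4 e^{- 3 t^{2}} \cos{\left(b t \right)} \, dt$.

Differentiating under the integral sign,
$$I'(b) = \int_{-\infty}^{\infty} 4 t e^{- 3 t^{2}} \sin{\left(b t \right)} \, dt.$$

Integrate $\int_{-\infty}^{\infty} t \sin(b t)\, e^{- 3 t^{2}}\, dt$ by parts with $u = \sin(b t)$ and $dv = t\, e^{- 3 t^{2}}\, dt$, giving $v = - \frac{e^{- 3 t^{2}}}{6}$. The boundary term vanishes and
$$\int_{-\infty}^{\infty} t \sin(b t)\, e^{- 3 t^{2}}\, dt = \frac{b}{6} \int_{-\infty}^{\infty} \cos(b t)\, e^{- 3 t^{2}}\, dt,$$
so $I'(b) = - \frac{b}{6}\, I(b)$.

This is a separable first-order ODE; solving with the initial condition $I(0) = \int_{-\infty}^{\infty} - 4 e^{- 3 t^{2}}\,dt = - \frac{4 \sqrt{3} \sqrt{\pi}}{3}$ gives
$$I(b) = - \frac{4 \sqrt{3} \sqrt{\pi} e^{- \frac{b^{2}}{12}}}{3}.$$

Setting $b = \frac{2}{5}$:
$$I = - \frac{4 \sqrt{3} \sqrt{\pi}}{3 e^{\frac{1}{75}}}.$$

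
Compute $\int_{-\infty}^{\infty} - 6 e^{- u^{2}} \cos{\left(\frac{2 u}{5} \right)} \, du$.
$- \frac{6 \sqrt{\pi}}{e^{\frac{1}{25}}}$

Let $b$ denote the cosine frequency and define $I(b) = \int_{-\infty}^{\infty} - 6 e^{- u^{2}} \cos{\left(b u \right)} \, du$.

Differentiating under the integral sign,
$$I'(b) = \int_{-\infty}^{\infty} 6 u e^{- u^{2}} \sin{\left(b u \right)} \, du.$$

Integrate $\int_{-\infty}^{\infty} u \sin(b u)\, e^{- u^{2}}\, du$ by parts with $w = \sin(b u)$ and $dv = u\, e^{- u^{2}}\, du$, giving $v = - \frac{e^{- u^{2}}}{2}$. The boundary term vanishes and
$$\int_{-\infty}^{\infty} u \sin(b u)\, e^{- u^{2}}\, du = \frac{b}{2} \int_{-\infty}^{\infty} \cos(b u)\, e^{- u^{2}}\, du,$$
so $I'(b) = - \frac{b}{2}\, I(b)$.

This is a separable first-order ODE; solving with the initial condition $I(0) = \int_{-\infty}^{\infty} - 6 e^{- u^{2}}\,du = - 6 \sqrt{\pi}$ gives
$$I(b) = - 6 \sqrt{\pi} e^{- \frac{b^{2}}{4}}.$$

Setting $b = \frac{2}{5}$:
$$I = - \frac{6 \sqrt{\pi}}{e^{\frac{1}{25}}}.$$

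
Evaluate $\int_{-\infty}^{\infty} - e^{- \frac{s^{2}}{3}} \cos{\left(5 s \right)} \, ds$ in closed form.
$- \frac{\sqrt{3} \sqrt{\pi}}{e^{\frac{75}{4}}}$

Define $I(b) = \int_{-\infty}^{\infty} - e^{- \frac{s^{2}}{3}} \cos{\left(b s \right)} \, ds$.

Differentiating under the integral sign,
$$I'(b) = \int_{-\infty}^{\infty} s e^{- \frac{s^{2}}{3}} \sin{\left(b s \right)} \, ds.$$

Integrate $\int_{-\infty}^{\infty} s \sin(b s)\, e^{- \frac{s^{2}}{3}}\, ds$ by parts with $u = \sin(b s)$ and $dv = s\, e^{- \frac{s^{2}}{3}}\, ds$, giving $v = - \frac{3 e^{- \frac{s^{2}}{3}}}{2}$. The boundary term vanishes and
$$\int_{-\infty}^{\infty} s \sin(b s)\, e^{- \frac{s^{2}}{3}}\, ds = \frac{3 b}{2} \int_{-\infty}^{\infty} \cos(b s)\, e^{- \frac{s^{2}}{3}}\, ds,$$
so $I'(b) = - \frac{3 b}{2}\, I(b)$.

This is a separable first-order ODE; solving with the initial condition $I(0) = \int_{-\infty}^{\infty} - e^{- \frac{s^{2}}{3}}\,ds = - \sqrt{3} \sqrt{\pi}$ gives
$$I(b) = - \sqrt{3} \sqrt{\pi} e^{- \frac{3 b^{2}}{4}}.$$

Setting $b = 5$:
$$I = - \frac{\sqrt{3} \sqrt{\pi}}{e^{\frac{75}{4}}}.$$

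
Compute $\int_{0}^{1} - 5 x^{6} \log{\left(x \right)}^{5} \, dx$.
$\frac{600}{117649}$

Start from the elementary integral
$$J(a) = \int_{0}^{1} - 5 x^{a} \, dx = - \frac{5}{a + 1}.$$

Differentiating under the integral sign brings down a factor of $\ln x$:
$$\frac{dJ}{da} = \int_{0}^{1} - 5 x^{a} \log{\left(x \right)} \, dx = \frac{5}{\left(a + 1\right)^{2}}.$$

Repeating $5$ times in total — each differentiation brings down another $\ln x$ — gives
$$\frac{d^{5}J}{da^{5}} = \int_{0}^{1} - 5 x^{a} \log{\left(x \right)}^{5} \, dx = \frac{600}{\left(a + 1\right)^{6}},$$
and the integrand here is exactly the target integrand, so $I = \frac{600}{\left(a + 1\right)^{6}}$.

Setting $a = 6$:
$$I = \frac{600}{117649}.$$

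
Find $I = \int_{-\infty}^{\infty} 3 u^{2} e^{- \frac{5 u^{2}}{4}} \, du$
$\frac{12 \sqrt{5} \sqrt{\pi}}{25}$

Consider the simpler parametrised integral
$$J(a) = \int_{-\infty}^{\infty} 3 e^{- a u^{2}} \, du = \frac{3 \sqrt{\pi}}{\sqrt{a}}.$$

Differentiating under the integral sign brings down a factor of $(-u^2)$:
$$\frac{dJ}{da} = \int_{-\infty}^{\infty} - 3 u^{2} e^{- a u^{2}} \, du = - \frac{3 \sqrt{\pi}}{2 a^{\frac{3}{2}}}.$$

The integral on the left is $-I$, so $I = \frac{3 \sqrt{\pi}}{2 a^{\frac{3}{2}}}$.

Setting $a = \frac{5}{4}$:
$$I = \frac{12 \sqrt{5} \sqrt{\pi}}{25}.$$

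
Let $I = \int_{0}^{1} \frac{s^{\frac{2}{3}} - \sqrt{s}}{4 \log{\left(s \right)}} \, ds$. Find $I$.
$- \frac{\log{\left(3 \right)}}{2} + \frac{\log{\left(10 \right)}}{4}$

Consider the one-parameter family: let $I(a) = \int_{0}^{1} \frac{- \sqrt{s} + s^{a}}{4 \log{\left(s \right)}} \, ds$.

Since $\dfrac{\partial}{\partial a}\,s^{a} = s^{a} \ln s$, the $\ln s$ in the denominator cancels and
$$\frac{dI}{da} = \int_{0}^{1} \frac{1}{4} s^{a} \, ds = \frac{1}{4} \left[\frac{s^{a+1}}{a+1}\right]_0^1 = \frac{1}{4 \left(a + 1\right)}.$$

Integrating with respect to $a$ gives $I(a) = \frac{\log{\left(a + 1 \right)}}{4} - \frac{\log{\left(3 \right)}}{4} + \frac{\log{\left(2 \right)}}{4} + C$.

At $a = \frac{1}{2}$ the integrand is identically $0$, so $I(\frac{1}{2}) = 0$. The closed form gives $0$, hence $C = 0$.

Setting $a = \frac{2}{3}$:
$$I = - \frac{\log{\left(3 \right)}}{2} + \frac{\log{\left(10 \right)}}{4}.$$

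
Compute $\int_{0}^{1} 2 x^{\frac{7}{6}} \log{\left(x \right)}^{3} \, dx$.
$- \frac{15552}{28561}$

Consider the simpler parametrised integral
$$J(a) = \int_{0}^{1} 2 x^{a} \, dx = \frac{2}{a + 1}.$$

Differentiating under the integral sign brings down a factor of $\ln x$:
$$\frac{dJ}{da} = \int_{0}^{1} 2 x^{a} \log{\left(x \right)} \, dx = - \frac{2}{\left(a + 1\right)^{2}}.$$

Repeating $3$ times in total — each differentiation brings down another $\ln x$ — gives
$$\frac{d^{3}J}{da^{3}} = \int_{0}^{1} 2 x^{a} \log{\left(x \right)}^{3} \, dx = - \frac{12}{\left(a + 1\right)^{4}},$$
and the integrand here is exactly the target integrand, so $I = - \frac{12}{\left(a + 1\right)^{4}}$.

Setting $a = \frac{7}{6}$:
$$I = - \frac{15552}{28561}.$$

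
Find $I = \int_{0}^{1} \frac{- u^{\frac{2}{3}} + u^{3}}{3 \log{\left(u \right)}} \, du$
$- \frac{\log{\left(5 \right)}}{3} + \frac{\log{\left(12 \right)}}{3}$

Introduce a parameter $a$ in the exponent: let $I(a) = \int_{0}^{1} \frac{u^{3} - u^{a}}{3 \log{\left(u \right)}} \, du$.

Since $\dfrac{\partial}{\partial a}\,u^{a} = u^{a} \ln u$, the $\ln u$ in the denominator cancels and
$$\frac{dI}{da} = \int_{0}^{1} - \frac{1}{3} u^{a} \, du = - \frac{1}{3} \left[\frac{u^{a+1}}{a+1}\right]_0^1 = - \frac{1}{3 a + 3}.$$

Integrating with respect to $a$ gives $I(a) = - \frac{\log{\left(a + 1 \right)}}{3} + \frac{2 \log{\left(2 \right)}}{3} + C$.

At $a = 3$ the integrand is identically $0$, so $I(3) = 0$. The closed form gives $0$, hence $C = 0$.

Setting $a = \frac{2}{3}$:
$$I = - \frac{\log{\left(5 \right)}}{3} + \frac{\log{\left(12 \right)}}{3}.$$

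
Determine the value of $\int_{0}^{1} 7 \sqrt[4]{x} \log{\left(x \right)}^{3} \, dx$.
$- \frac{10752}{625}$

Consider the simpler parametrised integral
$$J(a) = \int_{0}^{1} 7 x^{a} \, dx = \frac{7}{a + 1}.$$

Differentiating under the integral sign brings down a factor of $\ln x$:
$$\frac{dJ}{da} = \int_{0}^{1} 7 x^{a} \log{\left(x \right)} \, dx = - \frac{7}{\left(a + 1\right)^{2}}.$$

Repeating $3$ times in total — each differentiation brings down another $\ln x$ — gives
$$\frac{d^{3}J}{da^{3}} = \int_{0}^{1} 7 x^{a} \log{\left(x \right)}^{3} \, dx = - \frac{42}{\left(a + 1\right)^{4}},$$
and the integrand here is exactly the target integrand, so $I = - \frac{42}{\left(a + 1\right)^{4}}$.

Setting $a = \frac{1}{4}$:
$$I = - \frac{10752}{625}.$$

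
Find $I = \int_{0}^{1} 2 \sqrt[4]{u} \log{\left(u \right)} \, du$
$- \frac{32}{25}$

Consider the simpler parametrised integral
$$J(a) = \int_{0}^{1} 2 u^{a} \, du = \frac{2}{a + 1}.$$

Differentiating under the integral sign brings down a factor of $\ln u$:
$$\frac{dJ}{da} = \int_{0}^{1} 2 u^{a} \log{\left(u \right)} \, du = - \frac{2}{\left(a + 1\right)^{2}}.$$

The integral on the left is $I$, so $I = - \frac{2}{\left(a + 1\right)^{2}}$.

Setting $a = \frac{1}{4}$:
$$I = - \frac{32}{25}.$$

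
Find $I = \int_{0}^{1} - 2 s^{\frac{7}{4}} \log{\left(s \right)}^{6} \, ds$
$- \frac{23592960}{19487171}$

Begin with the known integral
$$J(a) = \int_{0}^{1} - 2 s^{a} \, ds = - \frac{2}{a + 1}.$$

Differentiating under the integral sign brings down a factor of $\ln s$:
$$\frac{dJ}{da} = \int_{0}^{1} - 2 s^{a} \log{\left(s \right)} \, ds = \frac{2}{\left(a + 1\right)^{2}}.$$

Repeating $6$ times in total — each differentiation brings down another $\ln s$ — gives
$$\frac{d^{6}J}{da^{6}} = \int_{0}^{1} - 2 s^{a} \log{\left(s \right)}^{6} \, ds = - \frac{1440}{\left(a + 1\right)^{7}},$$
and the integrand here is exactly the target integrand, so $I = - \frac{1440}{\left(a + 1\right)^{7}}$.

Setting $a = \frac{7}{4}$:
$$I = - \frac{23592960}{19487171}.$$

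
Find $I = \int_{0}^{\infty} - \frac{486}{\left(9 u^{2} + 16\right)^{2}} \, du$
$- \frac{81 \pi}{128}$

Recall the elementary integral
$$J(a) = \int_{0}^{\infty} - \frac{6}{a^{2} + u^{2}} \, du = - \frac{3 \pi}{a}.$$

Differentiating under the integral sign with respect to $a$,
$$\frac{dJ}{da} = \int_{0}^{\infty} \frac{12 a}{\left(a^{2} + u^{2}\right)^{2}} \, du = \frac{3 \pi}{a^{2}},$$
so $\int_{0}^{\infty} - \frac{6}{\left(a^{2} + u^{2}\right)^{2}} \, du = - \frac{3 \pi}{2 a^{3}}$.

Setting $a = \frac{4}{3}$:
$$I = - \frac{81 \pi}{128}.$$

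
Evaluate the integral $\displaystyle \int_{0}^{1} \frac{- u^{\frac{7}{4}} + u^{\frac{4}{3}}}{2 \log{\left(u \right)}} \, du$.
$\log{\left(\frac{2 \sqrt{231}}{33} \right)}$

Consider the one-parameter family: let $I(a) = \int_{0}^{1} \frac{u^{\frac{4}{3}} - u^{a}}{2 \log{\left(u \right)}} \, du$.

Since $\dfrac{\partial}{\partial a}\,u^{a} = u^{a} \ln u$, the $\ln u$ in the denominator cancels and
$$\frac{dI}{da} = \int_{0}^{1} - \frac{1}{2} u^{a} \, du = - \frac{1}{2} \left[\frac{u^{a+1}}{a+1}\right]_0^1 = - \frac{1}{2 a + 2}.$$

Integrating with respect to $a$ gives $I(a) = - \frac{\log{\left(a + 1 \right)}}{2} - \frac{\log{\left(3 \right)}}{2} + \frac{\log{\left(7 \right)}}{2} + C$.

At $a = \frac{4}{3}$ the integrand is identically $0$, so $I(\frac{4}{3}) = 0$. The closed form gives $0$, hence $C = 0$.

Setting $a = \frac{7}{4}$:
$$I = \log{\left(\frac{2 \sqrt{231}}{33} \right)}.$$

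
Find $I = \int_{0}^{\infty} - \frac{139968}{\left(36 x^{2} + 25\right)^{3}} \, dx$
$- \frac{4374 \pi}{3125}$

Begin with the known result
$$J(a) = \int_{0}^{\infty} - \frac{3}{a^{2} + x^{2}} \, dx = - \frac{3 \pi}{2 a}.$$

Differentiating under the integral sign with respect to $a$,
$$\frac{dJ}{da} = \int_{0}^{\infty} \frac{6 a}{\left(a^{2} + x^{2}\right)^{2}} \, dx = \frac{3 \pi}{2 a^{2}},$$
so $\int_{0}^{\infty} - \frac{3}{\left(a^{2} + x^{2}\right)^{2}} \, dx = - \frac{3 \pi}{4 a^{3}}$.

Repeating — each differentiation of $1/(x^2+a^2)^j$ produces $-2ja/(x^2+a^2)^{j+1}$ — and dividing through by $-2ja$ at each step yields, after $2$ differentiations in total,
$$\int_{0}^{\infty} - \frac{3}{\left(a^{2} + x^{2}\right)^{3}} \, dx = - \frac{9 \pi}{16 a^{5}}.$$

Setting $a = \frac{5}{6}$:
$$I = - \frac{4374 \pi}{3125}.$$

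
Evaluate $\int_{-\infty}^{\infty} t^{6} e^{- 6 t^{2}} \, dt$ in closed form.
$\frac{5 \sqrt{6} \sqrt{\pi}}{3456}$

Start from the elementary integral
$$J(a) = \int_{-\infty}^{\infty} e^{- a t^{2}} \, dt = \frac{\sqrt{\pi}}{\sqrt{a}}.$$

Differentiating under the integral sign brings down a factor of $(-t^2)$:
$$\frac{dJ}{da} = \int_{-\infty}^{\infty} - t^{2} e^{- a t^{2}} \, dt = - \frac{\sqrt{\pi}}{2 a^{\frac{3}{2}}}.$$

Repeating $3$ times in total — each differentiation brings down another $(-t^2)$ — gives
$$\frac{d^{3}J}{da^{3}} = \int_{-\infty}^{\infty} - t^{6} e^{- a t^{2}} \, dt = - \frac{15 \sqrt{\pi}}{8 a^{\frac{7}{2}}},$$
and the integrand here is $(-1)^{3}$ times the target integrand, so $I = (-1)^{3}\,\frac{d^{3}J}{da^{3}} = \frac{15 \sqrt{\pi}}{8 a^{\frac{7}{2}}}$.

Setting $a = 6$:
$$I = \frac{5 \sqrt{6} \sqrt{\pi}}{3456}.$$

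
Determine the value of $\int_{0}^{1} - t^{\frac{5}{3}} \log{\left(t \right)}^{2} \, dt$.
$- \frac{27}{256}$

Consider the simpler parametrised integral
$$J(a) = \int_{0}^{1} - t^{a} \, dt = - \frac{1}{a + 1}.$$

Differentiating under the integral sign brings down a factor of $\ln t$:
$$\frac{dJ}{da} = \int_{0}^{1} - t^{a} \log{\left(t \right)} \, dt = \frac{1}{\left(a + 1\right)^{2}}.$$

Repeating twice in total — each differentiation brings down another $\ln t$ — gives
$$\frac{d^{2}J}{da^{2}} = \int_{0}^{1} - t^{a} \log{\left(t \right)}^{2} \, dt = - \frac{2}{\left(a + 1\right)^{3}},$$
and the integrand here is exactly the target integrand, so $I = - \frac{2}{\left(a + 1\right)^{3}}$.

Setting $a = \frac{5}{3}$:
$$I = - \frac{27}{256}.$$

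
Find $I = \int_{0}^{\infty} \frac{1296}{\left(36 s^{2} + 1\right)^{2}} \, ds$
$54 \pi$

Begin with the known result
$$J(a) = \int_{0}^{\infty} \frac{1}{a^{2} + s^{2}} \, ds = \frac{\pi}{2 a}.$$

Differentiating under the integral sign with respect to $a$,
$$\frac{dJ}{da} = \int_{0}^{\infty} - \frac{2 a}{\left(a^{2} + s^{2}\right)^{2}} \, ds = - \frac{\pi}{2 a^{2}},$$
so $\int_{0}^{\infty} \frac{1}{\left(a^{2} + s^{2}\right)^{2}} \, ds = \frac{\pi}{4 a^{3}}$.

Setting $a = \frac{1}{6}$:
$$I = 54 \pi.$$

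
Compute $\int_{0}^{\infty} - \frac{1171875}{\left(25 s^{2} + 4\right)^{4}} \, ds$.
$- \frac{1171875 \pi}{4096}$

Recall the elementary integral
$$J(a) = \int_{0}^{\infty} - \frac{3}{a^{2} + s^{2}} \, ds = - \frac{3 \pi}{2 a}.$$

Differentiating under the integral sign with respect to $a$,
$$\frac{dJ}{da} = \int_{0}^{\infty} \frac{6 a}{\left(a^{2} + s^{2}\right)^{2}} \, ds = \frac{3 \pi}{2 a^{2}},$$
so $\int_{0}^{\infty} - \frac{3}{\left(a^{2} + s^{2}\right)^{2}} \, ds = - \frac{3 \pi}{4 a^{3}}$.

Repeating — each differentiation of $1/(s^2+a^2)^j$ produces $-2ja/(s^2+a^2)^{j+1}$ — and dividing through by $-2ja$ at each step yields, after $3$ differentiations in total,
$$\int_{0}^{\infty} - \frac{3}{\left(a^{2} + s^{2}\right)^{4}} \, ds = - \frac{15 \pi}{32 a^{7}}.$$

Setting $a = \frac{2}{5}$:
$$I = - \frac{1171875 \pi}{4096}.$$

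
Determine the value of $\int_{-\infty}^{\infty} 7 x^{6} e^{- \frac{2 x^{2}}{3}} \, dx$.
$\frac{2835 \sqrt{6} \sqrt{\pi}}{128}$

Start from the elementary integral
$$J(a) = \int_{-\infty}^{\infty} 7 e^{- a x^{2}} \, dx = \frac{7 \sqrt{\pi}}{\sqrt{a}}.$$

Differentiating under the integral sign brings down a factor of $(-x^2)$:
$$\frac{dJ}{da} = \int_{-\infty}^{\infty} - 7 x^{2} e^{- a x^{2}} \, dx = - \frac{7 \sqrt{\pi}}{2 a^{\frac{3}{2}}}.$$

Repeating $3$ times in total — each differentiation brings down another $(-x^2)$ — gives
$$\frac{d^{3}J}{da^{3}} = \int_{-\infty}^{\infty} - 7 x^{6} e^{- a x^{2}} \, dx = - \frac{105 \sqrt{\pi}}{8 a^{\frac{7}{2}}},$$
and the integrand here is $(-1)^{3}$ times the target integrand, so $I = (-1)^{3}\,\frac{d^{3}J}{da^{3}} = \frac{105 \sqrt{\pi}}{8 a^{\frac{7}{2}}}$.

Setting $a = \frac{2}{3}$:
$$I = \frac{2835 \sqrt{6} \sqrt{\pi}}{128}.$$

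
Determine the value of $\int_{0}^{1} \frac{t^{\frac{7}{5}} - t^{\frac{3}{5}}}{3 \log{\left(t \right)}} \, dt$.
$- \log{\left(2 \right)} + \frac{\log{\left(12 \right)}}{3}$

Introduce a parameter $a$ in the exponent: let $I(a) = \int_{0}^{1} \frac{t^{\frac{7}{5}} - t^{a}}{3 \log{\left(t \right)}} \, dt$.

Since $\dfrac{\partial}{\partial a}\,t^{a} = t^{a} \ln t$, the $\ln t$ in the denominator cancels and
$$\frac{dI}{da} = \int_{0}^{1} - \frac{1}{3} t^{a} \, dt = - \frac{1}{3} \left[\frac{t^{a+1}}{a+1}\right]_0^1 = - \frac{1}{3 a + 3}.$$

Integrating with respect to $a$ gives $I(a) = - \frac{\log{\left(a + 1 \right)}}{3} - \frac{\log{\left(5 \right)}}{3} + \frac{\log{\left(12 \right)}}{3} + C$.

At $a = \frac{7}{5}$ the integrand is identically $0$, so $I(\frac{7}{5}) = 0$. The closed form gives $0$, hence $C = 0$.

Setting $a = \frac{3}{5}$:
$$I = - \log{\left(2 \right)} + \frac{\log{\left(12 \right)}}{3}.$$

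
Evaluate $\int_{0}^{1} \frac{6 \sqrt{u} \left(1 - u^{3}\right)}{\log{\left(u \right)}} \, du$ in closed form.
$- \log{\left(729 \right)}$

Replace the exponent $\frac{7}{2}$ by a parameter $a$: let $I(a) = \int_{0}^{1} \frac{6 \left(\sqrt{u} - u^{a}\right)}{\log{\left(u \right)}} \, du$.

Since $\dfrac{\partial}{\partial a}\,u^{a} = u^{a} \ln u$, the $\ln u$ in the denominator cancels and
$$\frac{dI}{da} = \int_{0}^{1} -6 u^{a} \, du = -6 \left[\frac{u^{a+1}}{a+1}\right]_0^1 = - \frac{6}{a + 1}.$$

Integrating with respect to $a$ gives $I(a) = - \log{\left(\frac{64 \left(a + 1\right)^{6}}{729} \right)} + C$.

At $a = \frac{1}{2}$ the integrand is identically $0$, so $I(\frac{1}{2}) = 0$. The closed form gives $0$, hence $C = 0$.

Setting $a = \frac{7}{2}$:
$$I = - \log{\left(729 \right)}.$$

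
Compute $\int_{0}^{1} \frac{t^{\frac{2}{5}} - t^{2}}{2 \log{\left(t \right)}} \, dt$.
$\log{\left(\frac{\sqrt{105}}{15} \right)}$

Introduce a parameter $a$ in the exponent: let $I(a) = \int_{0}^{1} \frac{t^{\frac{2}{5}} - t^{a}}{2 \log{\left(t \right)}} \, dt$.

Since $\dfrac{\partial}{\partial a}\,t^{a} = t^{a} \ln t$, the $\ln t$ in the denominator cancels and
$$\frac{dI}{da} = \int_{0}^{1} - \frac{1}{2} t^{a} \, dt = - \frac{1}{2} \left[\frac{t^{a+1}}{a+1}\right]_0^1 = - \frac{1}{2 a + 2}.$$

Integrating with respect to $a$ gives $I(a) = - \frac{\log{\left(a + 1 \right)}}{2} - \frac{\log{\left(5 \right)}}{2} + \frac{\log{\left(7 \right)}}{2} + C$.

At $a = \frac{2}{5}$ the integrand is identically $0$, so $I(\frac{2}{5}) = 0$. The closed form gives $0$, hence $C = 0$.

Setting $a = 2$:
$$I = \log{\left(\frac{\sqrt{105}}{15} \right)}.$$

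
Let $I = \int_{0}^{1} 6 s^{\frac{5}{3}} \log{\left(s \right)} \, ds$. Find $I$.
$- \frac{27}{32}$

Begin with the known integral
$$J(a) = \int_{0}^{1} 6 s^{a} \, ds = \frac{6}{a + 1}.$$

Differentiating under the integral sign brings down a factor of $\ln s$:
$$\frac{dJ}{da} = \int_{0}^{1} 6 s^{a} \log{\left(s \right)} \, ds = - \frac{6}{\left(a + 1\right)^{2}}.$$

The integral on the left is $I$, so $I = - \frac{6}{\left(a + 1\right)^{2}}$.

Setting $a = \frac{5}{3}$:
$$I = - \frac{27}{32}.$$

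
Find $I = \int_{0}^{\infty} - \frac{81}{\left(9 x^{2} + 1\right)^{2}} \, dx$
$- \frac{27 \pi}{4}$

Begin with the known result
$$J(a) = \int_{0}^{\infty} - \frac{1}{a^{2} + x^{2}} \, dx = - \frac{\pi}{2 a}.$$

Differentiating under the integral sign with respect to $a$,
$$\frac{dJ}{da} = \int_{0}^{\infty} \frac{2 a}{\left(a^{2} + x^{2}\right)^{2}} \, dx = \frac{\pi}{2 a^{2}},$$
so $\int_{0}^{\infty} - \frac{1}{\left(a^{2} + x^{2}\right)^{2}} \, dx = - \frac{\pi}{4 a^{3}}$.

Setting $a = \frac{1}{3}$:
$$I = - \frac{27 \pi}{4}.$$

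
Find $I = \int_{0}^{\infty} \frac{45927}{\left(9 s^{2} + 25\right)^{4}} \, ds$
$\frac{15309 \pi}{500000}$

Start from the standard arctangent integral
$$J(a) = \int_{0}^{\infty} \frac{7}{a^{2} + s^{2}} \, ds = \frac{7 \pi}{2 a}.$$

Differentiating under the integral sign with respect to $a$,
$$\frac{dJ}{da} = \int_{0}^{\infty} - \frac{14 a}{\left(a^{2} + s^{2}\right)^{2}} \, ds = - \frac{7 \pi}{2 a^{2}},$$
so $\int_{0}^{\infty} \frac{7}{\left(a^{2} + s^{2}\right)^{2}} \, ds = \frac{7 \pi}{4 a^{3}}$.

Repeating — each differentiation of $1/(s^2+a^2)^j$ produces $-2ja/(s^2+a^2)^{j+1}$ — and dividing through by $-2ja$ at each step yields, after $3$ differentiations in total,
$$\int_{0}^{\infty} \frac{7}{\left(a^{2} + s^{2}\right)^{4}} \, ds = \frac{35 \pi}{32 a^{7}}.$$

Setting $a = \frac{5}{3}$:
$$I = \frac{15309 \pi}{500000}.$$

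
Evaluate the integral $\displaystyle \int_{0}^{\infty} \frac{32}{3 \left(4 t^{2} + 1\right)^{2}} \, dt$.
$\frac{4 \pi}{3}$

Start from the standard arctangent integral
$$J(a) = \int_{0}^{\infty} \frac{2}{3 \left(a^{2} + t^{2}\right)} \, dt = \frac{\pi}{3 a}.$$

Differentiating under the integral sign with respect to $a$,
$$\frac{dJ}{da} = \int_{0}^{\infty} - \frac{4 a}{3 \left(a^{2} + t^{2}\right)^{2}} \, dt = - \frac{\pi}{3 a^{2}},$$
so $\int_{0}^{\infty} \frac{2}{3 \left(a^{2} + t^{2}\right)^{2}} \, dt = \frac{\pi}{6 a^{3}}$.

Setting $a = \frac{1}{2}$:
$$I = \frac{4 \pi}{3}.$$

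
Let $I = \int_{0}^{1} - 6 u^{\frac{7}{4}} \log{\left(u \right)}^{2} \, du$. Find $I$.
$- \frac{768}{1331}$

Begin with the known integral
$$J(a) = \int_{0}^{1} - 6 u^{a} \, du = - \frac{6}{a + 1}.$$

Differentiating under the integral sign brings down a factor of $\ln u$:
$$\frac{dJ}{da} = \int_{0}^{1} - 6 u^{a} \log{\left(u \right)} \, du = \frac{6}{\left(a + 1\right)^{2}}.$$

Repeating twice in total — each differentiation brings down another $\ln u$ — gives
$$\frac{d^{2}J}{da^{2}} = \int_{0}^{1} - 6 u^{a} \log{\left(u \right)}^{2} \, du = - \frac{12}{\left(a + 1\right)^{3}},$$
and the integrand here is exactly the target integrand, so $I = - \frac{12}{\left(a + 1\right)^{3}}$.

Setting $a = \frac{7}{4}$:
$$I = - \frac{768}{1331}.$$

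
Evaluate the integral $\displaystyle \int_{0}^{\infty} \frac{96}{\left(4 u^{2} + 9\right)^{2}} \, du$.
$\frac{4 \pi}{9}$

Begin with the known result
$$J(a) = \int_{0}^{\infty} \frac{6}{a^{2} + u^{2}} \, du = \frac{3 \pi}{a}.$$

Differentiating under the integral sign with respect to $a$,
$$\frac{dJ}{da} = \int_{0}^{\infty} - \frac{12 a}{\left(a^{2} + u^{2}\right)^{2}} \, du = - \frac{3 \pi}{a^{2}},$$
so $\int_{0}^{\infty} \frac{6}{\left(a^{2} + u^{2}\right)^{2}} \, du = \frac{3 \pi}{2 a^{3}}$.

Setting $a = \frac{3}{2}$:
$$I = \frac{4 \pi}{9}.$$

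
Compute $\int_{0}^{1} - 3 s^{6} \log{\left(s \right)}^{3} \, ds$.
$\frac{18}{2401}$

Consider the simpler parametrised integral
$$J(a) = \int_{0}^{1} - 3 s^{a} \, ds = - \frac{3}{a + 1}.$$

Differentiating under the integral sign brings down a factor of $\ln s$:
$$\frac{dJ}{da} = \int_{0}^{1} - 3 s^{a} \log{\left(s \right)} \, ds = \frac{3}{\left(a + 1\right)^{2}}.$$

Repeating $3$ times in total — each differentiation brings down another $\ln s$ — gives
$$\frac{d^{3}J}{da^{3}} = \int_{0}^{1} - 3 s^{a} \log{\left(s \right)}^{3} \, ds = \frac{18}{\left(a + 1\right)^{4}},$$
and the integrand here is exactly the target integrand, so $I = \frac{18}{\left(a + 1\right)^{4}}$.

Setting $a = 6$:
$$I = \frac{18}{2401}.$$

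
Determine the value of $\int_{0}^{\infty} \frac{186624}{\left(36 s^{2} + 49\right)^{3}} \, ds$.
$\frac{5832 \pi}{16807}$

Start from the standard arctangent integral
$$J(a) = \int_{0}^{\infty} \frac{4}{a^{2} + s^{2}} \, ds = \frac{2 \pi}{a}.$$

Differentiating under the integral sign with respect to $a$,
$$\frac{dJ}{da} = \int_{0}^{\infty} - \frac{8 a}{\left(a^{2} + s^{2}\right)^{2}} \, ds = - \frac{2 \pi}{a^{2}},$$
so $\int_{0}^{\infty} \frac{4}{\left(a^{2} + s^{2}\right)^{2}} \, ds = \frac{\pi}{a^{3}}$.

Repeating — each differentiation of $1/(s^2+a^2)^j$ produces $-2ja/(s^2+a^2)^{j+1}$ — and dividing through by $-2ja$ at each step yields, after $2$ differentiations in total,
$$\int_{0}^{\infty} \frac{4}{\left(a^{2} + s^{2}\right)^{3}} \, ds = \frac{3 \pi}{4 a^{5}}.$$

Setting $a = \frac{7}{6}$:
$$I = \frac{5832 \pi}{16807}.$$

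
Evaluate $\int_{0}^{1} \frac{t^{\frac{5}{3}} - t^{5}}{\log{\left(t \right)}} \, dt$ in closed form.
$- \log{\left(\frac{9}{4} \right)}$

Introduce a parameter $a$ in the exponent: let $I(a) = \int_{0}^{1} \frac{t^{\frac{5}{3}} - t^{a}}{\log{\left(t \right)}} \, dt$.

Since $\dfrac{\partial}{\partial a}\,t^{a} = t^{a} \ln t$, the $\ln t$ in the denominator cancels and
$$\frac{dI}{da} = \int_{0}^{1} -1 t^{a} \, dt = -1 \left[\frac{t^{a+1}}{a+1}\right]_0^1 = - \frac{1}{a + 1}.$$

Integrating with respect to $a$ gives $I(a) = - \log{\left(\frac{3 a}{8} + \frac{3}{8} \right)} + C$.

At $a = \frac{5}{3}$ the integrand is identically $0$, so $I(\frac{5}{3}) = 0$. The closed form gives $0$, hence $C = 0$.

Setting $a = 5$:
$$I = - \log{\left(\frac{9}{4} \right)}.$$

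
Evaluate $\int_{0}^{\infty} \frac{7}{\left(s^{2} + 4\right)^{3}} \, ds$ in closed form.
$\frac{21 \pi}{512}$

Recall the elementary integral
$$J(a) = \int_{0}^{\infty} \frac{7}{a^{2} + s^{2}} \, ds = \frac{7 \pi}{2 a}.$$

Differentiating under the integral sign with respect to $a$,
$$\frac{dJ}{da} = \int_{0}^{\infty} - \frac{14 a}{\left(a^{2} + s^{2}\right)^{2}} \, ds = - \frac{7 \pi}{2 a^{2}},$$
so $\int_{0}^{\infty} \frac{7}{\left(a^{2} + s^{2}\right)^{2}} \, ds = \frac{7 \pi}{4 a^{3}}$.

Repeating — each differentiation of $1/(s^2+a^2)^j$ produces $-2ja/(s^2+a^2)^{j+1}$ — and dividing through by $-2ja$ at each step yields, after $2$ differentiations in total,
$$\int_{0}^{\infty} \frac{7}{\left(a^{2} + s^{2}\right)^{3}} \, ds = \frac{21 \pi}{16 a^{5}}.$$

Setting $a = 2$:
$$I = \frac{21 \pi}{512}.$$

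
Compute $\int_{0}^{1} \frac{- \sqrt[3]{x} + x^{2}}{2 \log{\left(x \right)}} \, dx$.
$\log{\left(\frac{3}{2} \right)}$

Consider the one-parameter family: let $I(a) = \int_{0}^{1} \frac{x^{2} - x^{a}}{2 \log{\left(x \right)}} \, dx$.

Since $\dfrac{\partial}{\partial a}\,x^{a} = x^{a} \ln x$, the $\ln x$ in the denominator cancels and
$$\frac{dI}{da} = \int_{0}^{1} - \frac{1}{2} x^{a} \, dx = - \frac{1}{2} \left[\frac{x^{a+1}}{a+1}\right]_0^1 = - \frac{1}{2 a + 2}.$$

Integrating with respect to $a$ gives $I(a) = - \frac{\log{\left(a + 1 \right)}}{2} + \frac{\log{\left(3 \right)}}{2} + C$.

At $a = 2$ the integrand is identically $0$, so $I(2) = 0$. The closed form gives $0$, hence $C = 0$.

Setting $a = \frac{1}{3}$:
$$I = \log{\left(\frac{3}{2} \right)}.$$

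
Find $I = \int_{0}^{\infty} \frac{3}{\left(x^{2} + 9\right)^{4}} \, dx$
$\frac{5 \pi}{23328}$

Begin with the known result
$$J(a) = \int_{0}^{\infty} \frac{3}{a^{2} + x^{2}} \, dx = \frac{3 \pi}{2 a}.$$

Differentiating under the integral sign with respect to $a$,
$$\frac{dJ}{da} = \int_{0}^{\infty} - \frac{6 a}{\left(a^{2} + x^{2}\right)^{2}} \, dx = - \frac{3 \pi}{2 a^{2}},$$
so $\int_{0}^{\infty} \frac{3}{\left(a^{2} + x^{2}\right)^{2}} \, dx = \frac{3 \pi}{4 a^{3}}$.

Repeating — each differentiation of $1/(x^2+a^2)^j$ produces $-2ja/(x^2+a^2)^{j+1}$ — and dividing through by $-2ja$ at each step yields, after $3$ differentiations in total,
$$\int_{0}^{\infty} \frac{3}{\left(a^{2} + x^{2}\right)^{4}} \, dx = \frac{15 \pi}{32 a^{7}}.$$

Setting $a = 3$:
$$I = \frac{5 \pi}{23328}.$$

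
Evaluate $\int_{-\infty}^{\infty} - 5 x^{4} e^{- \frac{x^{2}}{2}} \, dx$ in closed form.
$- 15 \sqrt{2} \sqrt{\pi}$

Start from the elementary integral
$$J(a) = \int_{-\infty}^{\infty} - 5 e^{- a x^{2}} \, dx = - \frac{5 \sqrt{\pi}}{\sqrt{a}}.$$

Differentiating under the integral sign brings down a factor of $(-x^2)$:
$$\frac{dJ}{da} = \int_{-\infty}^{\infty} 5 x^{2} e^{- a x^{2}} \, dx = \frac{5 \sqrt{\pi}}{2 a^{\frac{3}{2}}}.$$

Repeating twice in total — each differentiation brings down another $(-x^2)$ — gives
$$\frac{d^{2}J}{da^{2}} = \int_{-\infty}^{\infty} - 5 x^{4} e^{- a x^{2}} \, dx = - \frac{15 \sqrt{\pi}}{4 a^{\frac{5}{2}}},$$
and the integrand here is exactly the target integrand, so $I = - \frac{15 \sqrt{\pi}}{4 a^{\frac{5}{2}}}$.

Setting $a = \frac{1}{2}$:
$$I = - 15 \sqrt{2} \sqrt{\pi}.$$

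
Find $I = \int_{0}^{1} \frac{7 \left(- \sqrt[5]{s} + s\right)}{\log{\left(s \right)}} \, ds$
$\log{\left(\frac{78125}{2187} \right)}$

Introduce a parameter $a$ in the exponent: let $I(a) = \int_{0}^{1} \frac{7 \left(s - s^{a}\right)}{\log{\left(s \right)}} \, ds$.

Since $\dfrac{\partial}{\partial a}\,s^{a} = s^{a} \ln s$, the $\ln s$ in the denominator cancels and
$$\frac{dI}{da} = \int_{0}^{1} -7 s^{a} \, ds = -7 \left[\frac{s^{a+1}}{a+1}\right]_0^1 = - \frac{7}{a + 1}.$$

Integrating with respect to $a$ gives $I(a) = \log{\left(\frac{128}{\left(a + 1\right)^{7}} \right)} + C$.

At $a = 1$ the integrand is identically $0$, so $I(1) = 0$. The closed form gives $0$, hence $C = 0$.

Setting $a = \frac{1}{5}$:
$$I = \log{\left(\frac{78125}{2187} \right)}.$$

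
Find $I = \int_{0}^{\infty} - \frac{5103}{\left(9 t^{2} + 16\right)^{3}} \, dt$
$- \frac{5103 \pi}{16384}$

Begin with the known result
$$J(a) = \int_{0}^{\infty} - \frac{7}{a^{2} + t^{2}} \, dt = - \frac{7 \pi}{2 a}.$$

Differentiating under the integral sign with respect to $a$,
$$\frac{dJ}{da} = \int_{0}^{\infty} \frac{14 a}{\left(a^{2} + t^{2}\right)^{2}} \, dt = \frac{7 \pi}{2 a^{2}},$$
so $\int_{0}^{\infty} - \frac{7}{\left(a^{2} + t^{2}\right)^{2}} \, dt = - \frac{7 \pi}{4 a^{3}}$.

Repeating — each differentiation of $1/(t^2+a^2)^j$ produces $-2ja/(t^2+a^2)^{j+1}$ — and dividing through by $-2ja$ at each step yields, after $2$ differentiations in total,
$$\int_{0}^{\infty} - \frac{7}{\left(a^{2} + t^{2}\right)^{3}} \, dt = - \frac{21 \pi}{16 a^{5}}.$$

Setting $a = \frac{4}{3}$:
$$I = - \frac{5103 \pi}{16384}.$$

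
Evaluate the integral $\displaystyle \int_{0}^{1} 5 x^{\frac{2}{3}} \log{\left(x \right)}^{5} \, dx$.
$- \frac{17496}{625}$

Begin with the known integral
$$J(a) = \int_{0}^{1} 5 x^{a} \, dx = \frac{5}{a + 1}.$$

Differentiating under the integral sign brings down a factor of $\ln x$:
$$\frac{dJ}{da} = \int_{0}^{1} 5 x^{a} \log{\left(x \right)} \, dx = - \frac{5}{\left(a + 1\right)^{2}}.$$

Repeating $5$ times in total — each differentiation brings down another $\ln x$ — gives
$$\frac{d^{5}J}{da^{5}} = \int_{0}^{1} 5 x^{a} \log{\left(x \right)}^{5} \, dx = - \frac{600}{\left(a + 1\right)^{6}},$$
and the integrand here is exactly the target integrand, so $I = - \frac{600}{\left(a + 1\right)^{6}}$.

Setting $a = \frac{2}{3}$:
$$I = - \frac{17496}{625}.$$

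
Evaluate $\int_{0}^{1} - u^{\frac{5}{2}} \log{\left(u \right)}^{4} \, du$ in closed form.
$- \frac{768}{16807}$

Consider the simpler parametrised integral
$$J(a) = \int_{0}^{1} - u^{a} \, du = - \frac{1}{a + 1}.$$

Differentiating under the integral sign brings down a factor of $\ln u$:
$$\frac{dJ}{da} = \int_{0}^{1} - u^{a} \log{\left(u \right)} \, du = \frac{1}{\left(a + 1\right)^{2}}.$$

Repeating $4$ times in total — each differentiation brings down another $\ln u$ — gives
$$\frac{d^{4}J}{da^{4}} = \int_{0}^{1} - u^{a} \log{\left(u \right)}^{4} \, du = - \frac{24}{\left(a + 1\right)^{5}},$$
and the integrand here is exactly the target integrand, so $I = - \frac{24}{\left(a + 1\right)^{5}}$.

Setting $a = \frac{5}{2}$:
$$I = - \frac{768}{16807}.$$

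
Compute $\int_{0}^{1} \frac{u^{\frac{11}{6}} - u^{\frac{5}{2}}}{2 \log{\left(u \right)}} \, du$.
$\log{\left(\frac{\sqrt{357}}{21} \right)}$

Introduce a parameter $a$ in the exponent: let $I(a) = \int_{0}^{1} \frac{u^{\frac{11}{6}} - u^{a}}{2 \log{\left(u \right)}} \, du$.

Since $\dfrac{\partial}{\partial a}\,u^{a} = u^{a} \ln u$, the $\ln u$ in the denominator cancels and
$$\frac{dI}{da} = \int_{0}^{1} - \frac{1}{2} u^{a} \, du = - \frac{1}{2} \left[\frac{u^{a+1}}{a+1}\right]_0^1 = - \frac{1}{2 a + 2}.$$

Integrating with respect to $a$ gives $I(a) = - \frac{\log{\left(a + 1 \right)}}{2} - \frac{\log{\left(6 \right)}}{2} + \frac{\log{\left(17 \right)}}{2} + C$.

At $a = \frac{11}{6}$ the integrand is identically $0$, so $I(\frac{11}{6}) = 0$. The closed form gives $0$, hence $C = 0$.

Setting $a = \frac{5}{2}$:
$$I = \log{\left(\frac{\sqrt{357}}{21} \right)}.$$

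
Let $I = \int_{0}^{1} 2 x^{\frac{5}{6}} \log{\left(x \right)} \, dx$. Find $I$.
$- \frac{72}{121}$

Start from the elementary integral
$$J(a) = \int_{0}^{1} 2 x^{a} \, dx = \frac{2}{a + 1}.$$

Differentiating under the integral sign brings down a factor of $\ln x$:
$$\frac{dJ}{da} = \int_{0}^{1} 2 x^{a} \log{\left(x \right)} \, dx = - \frac{2}{\left(a + 1\right)^{2}}.$$

The integral on the left is $I$, so $I = - \frac{2}{\left(a + 1\right)^{2}}$.

Setting $a = \frac{5}{6}$:
$$I = - \frac{72}{121}.$$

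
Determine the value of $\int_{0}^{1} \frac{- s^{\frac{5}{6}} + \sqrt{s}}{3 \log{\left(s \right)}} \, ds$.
$\log{\left(\frac{33^{\frac{2}{3}}}{11} \right)}$

Replace the exponent $\frac{5}{6}$ by a parameter $a$: let $I(a) = \int_{0}^{1} \frac{\sqrt{s} - s^{a}}{3 \log{\left(s \right)}} \, ds$.

Since $\dfrac{\partial}{\partial a}\,s^{a} = s^{a} \ln s$, the $\ln s$ in the denominator cancels and
$$\frac{dI}{da} = \int_{0}^{1} - \frac{1}{3} s^{a} \, ds = - \frac{1}{3} \left[\frac{s^{a+1}}{a+1}\right]_0^1 = - \frac{1}{3 a + 3}.$$

Integrating with respect to $a$ gives $I(a) = - \frac{\log{\left(a + 1 \right)}}{3} - \frac{\log{\left(2 \right)}}{3} + \frac{\log{\left(3 \right)}}{3} + C$.

At $a = \frac{1}{2}$ the integrand is identically $0$, so $I(\frac{1}{2}) = 0$. The closed form gives $0$, hence $C = 0$.

Setting $a = \frac{5}{6}$:
$$I = \log{\left(\frac{33^{\frac{2}{3}}}{11} \right)}.$$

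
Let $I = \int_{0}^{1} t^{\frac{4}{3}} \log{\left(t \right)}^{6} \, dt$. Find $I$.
$\frac{1574640}{823543}$

Consider the simpler parametrised integral
$$J(a) = \int_{0}^{1} t^{a} \, dt = \frac{1}{a + 1}.$$

Differentiating under the integral sign brings down a factor of $\ln t$:
$$\frac{dJ}{da} = \int_{0}^{1} t^{a} \log{\left(t \right)} \, dt = - \frac{1}{\left(a + 1\right)^{2}}.$$

Repeating $6$ times in total — each differentiation brings down another $\ln t$ — gives
$$\frac{d^{6}J}{da^{6}} = \int_{0}^{1} t^{a} \log{\left(t \right)}^{6} \, dt = \frac{720}{\left(a + 1\right)^{7}},$$
and the integrand here is exactly the target integrand, so $I = \frac{720}{\left(a + 1\right)^{7}}$.

Setting $a = \frac{4}{3}$:
$$I = \frac{1574640}{823543}.$$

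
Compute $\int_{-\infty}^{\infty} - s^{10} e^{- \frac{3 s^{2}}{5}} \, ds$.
$- \frac{109375 \sqrt{15} \sqrt{\pi}}{864}$

Start from the elementary integral
$$J(a) = \int_{-\infty}^{\infty} - e^{- a s^{2}} \, ds = - \frac{\sqrt{\pi}}{\sqrt{a}}.$$

Differentiating under the integral sign brings down a factor of $(-s^2)$:
$$\frac{dJ}{da} = \int_{-\infty}^{\infty} s^{2} e^{- a s^{2}} \, ds = \frac{\sqrt{\pi}}{2 a^{\frac{3}{2}}}.$$

Repeating $5$ times in total — each differentiation brings down another $(-s^2)$ — gives
$$\frac{d^{5}J}{da^{5}} = \int_{-\infty}^{\infty} s^{10} e^{- a s^{2}} \, ds = \frac{945 \sqrt{\pi}}{32 a^{\frac{11}{2}}},$$
and the integrand here is $(-1)^{5}$ times the target integrand, so $I = (-1)^{5}\,\frac{d^{5}J}{da^{5}} = - \frac{945 \sqrt{\pi}}{32 a^{\frac{11}{2}}}$.

Setting $a = \frac{3}{5}$:
$$I = - \frac{109375 \sqrt{15} \sqrt{\pi}}{864}.$$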